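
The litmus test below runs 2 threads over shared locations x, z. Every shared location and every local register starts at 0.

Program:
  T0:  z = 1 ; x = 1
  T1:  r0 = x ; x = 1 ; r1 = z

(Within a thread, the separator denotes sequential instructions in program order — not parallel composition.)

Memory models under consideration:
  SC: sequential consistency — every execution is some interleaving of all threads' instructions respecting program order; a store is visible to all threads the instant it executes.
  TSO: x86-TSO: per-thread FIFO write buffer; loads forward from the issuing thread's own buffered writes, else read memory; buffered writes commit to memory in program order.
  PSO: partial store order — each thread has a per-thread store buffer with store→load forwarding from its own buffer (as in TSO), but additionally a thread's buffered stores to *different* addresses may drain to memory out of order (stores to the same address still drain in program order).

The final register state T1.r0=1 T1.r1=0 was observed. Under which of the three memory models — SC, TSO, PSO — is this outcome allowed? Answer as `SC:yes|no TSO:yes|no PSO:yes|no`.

outcome vector order: (T1.r0,T1.r1)
SC: 3 outcomes — {(0,0); (0,1); (1,1)}
TSO: 3 outcomes — {(0,0); (0,1); (1,1)}
PSO: 4 outcomes — {(0,0); (0,1); (1,0); (1,1)}
target (1,0) ∈ {PSO}

SC:no TSO:no PSO:yes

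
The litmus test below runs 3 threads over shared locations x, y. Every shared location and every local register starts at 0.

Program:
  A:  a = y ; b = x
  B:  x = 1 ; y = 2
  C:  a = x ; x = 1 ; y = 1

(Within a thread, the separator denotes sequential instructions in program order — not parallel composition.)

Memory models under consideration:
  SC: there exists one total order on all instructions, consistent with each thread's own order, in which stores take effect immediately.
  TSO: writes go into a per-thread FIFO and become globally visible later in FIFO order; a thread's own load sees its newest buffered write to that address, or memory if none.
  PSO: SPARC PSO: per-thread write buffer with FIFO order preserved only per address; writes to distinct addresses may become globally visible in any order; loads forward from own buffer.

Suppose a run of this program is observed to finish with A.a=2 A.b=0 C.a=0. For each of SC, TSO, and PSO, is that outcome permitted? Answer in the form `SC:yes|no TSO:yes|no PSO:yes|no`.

SC:no TSO:no PSO:yes

outcome vector order: (A.a,A.b,C.a)
SC: 8 outcomes — {000; 001; 010; 011; 110; 111; 210; 211}
TSO: 8 outcomes — {000; 001; 010; 011; 110; 111; 210; 211}
PSO: 11 outcomes — {000; 001; 010; 011; 100; 110; 111; 200; 201; 210; 211}
target 200 ∈ {PSO}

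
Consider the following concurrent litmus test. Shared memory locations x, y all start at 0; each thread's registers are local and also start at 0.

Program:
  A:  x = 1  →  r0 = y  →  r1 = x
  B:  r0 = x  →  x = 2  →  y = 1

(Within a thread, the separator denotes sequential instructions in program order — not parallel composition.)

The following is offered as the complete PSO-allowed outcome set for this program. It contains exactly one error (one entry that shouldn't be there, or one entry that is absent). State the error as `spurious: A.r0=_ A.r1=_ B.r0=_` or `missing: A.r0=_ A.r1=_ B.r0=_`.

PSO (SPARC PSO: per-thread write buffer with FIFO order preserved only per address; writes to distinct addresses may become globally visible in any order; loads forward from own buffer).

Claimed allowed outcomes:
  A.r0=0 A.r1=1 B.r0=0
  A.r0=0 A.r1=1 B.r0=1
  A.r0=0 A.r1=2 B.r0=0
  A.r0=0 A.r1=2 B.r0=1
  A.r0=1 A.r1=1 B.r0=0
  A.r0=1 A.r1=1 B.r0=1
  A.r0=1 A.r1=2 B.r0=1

missing: A.r0=1 A.r1=2 B.r0=0

outcome vector order: (A.r0,A.r1,B.r0)
PSO (8): (0,1,0); (0,1,1); (0,2,0); (0,2,1); (1,1,0); (1,1,1); (1,2,0); (1,2,1)
PSO∖claimed = {(1,2,0)}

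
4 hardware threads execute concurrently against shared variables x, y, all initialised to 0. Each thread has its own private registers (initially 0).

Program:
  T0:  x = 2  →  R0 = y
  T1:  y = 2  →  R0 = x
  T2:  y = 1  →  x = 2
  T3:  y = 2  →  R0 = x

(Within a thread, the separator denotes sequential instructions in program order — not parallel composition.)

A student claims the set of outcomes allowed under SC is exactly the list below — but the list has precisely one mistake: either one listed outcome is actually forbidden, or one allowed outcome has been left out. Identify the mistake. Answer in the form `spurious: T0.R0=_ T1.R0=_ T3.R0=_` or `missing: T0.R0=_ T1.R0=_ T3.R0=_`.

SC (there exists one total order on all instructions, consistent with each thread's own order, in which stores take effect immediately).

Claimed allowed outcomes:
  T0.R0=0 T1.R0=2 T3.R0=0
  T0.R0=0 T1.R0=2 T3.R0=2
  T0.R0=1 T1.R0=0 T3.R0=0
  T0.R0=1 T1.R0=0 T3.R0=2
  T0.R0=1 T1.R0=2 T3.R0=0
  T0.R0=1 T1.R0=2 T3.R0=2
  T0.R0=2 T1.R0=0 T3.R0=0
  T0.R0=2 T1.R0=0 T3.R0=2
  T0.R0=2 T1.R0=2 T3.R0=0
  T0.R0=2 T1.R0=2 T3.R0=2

outcome vector order: (T0.R0,T1.R0,T3.R0)
SC (9): <0 2 2>; <1 0 0>; <1 0 2>; <1 2 0>; <1 2 2>; <2 0 0>; <2 0 2>; <2 2 0>; <2 2 2>
claimed∖SC = {<0 2 0>}

spurious: T0.R0=0 T1.R0=2 T3.R0=0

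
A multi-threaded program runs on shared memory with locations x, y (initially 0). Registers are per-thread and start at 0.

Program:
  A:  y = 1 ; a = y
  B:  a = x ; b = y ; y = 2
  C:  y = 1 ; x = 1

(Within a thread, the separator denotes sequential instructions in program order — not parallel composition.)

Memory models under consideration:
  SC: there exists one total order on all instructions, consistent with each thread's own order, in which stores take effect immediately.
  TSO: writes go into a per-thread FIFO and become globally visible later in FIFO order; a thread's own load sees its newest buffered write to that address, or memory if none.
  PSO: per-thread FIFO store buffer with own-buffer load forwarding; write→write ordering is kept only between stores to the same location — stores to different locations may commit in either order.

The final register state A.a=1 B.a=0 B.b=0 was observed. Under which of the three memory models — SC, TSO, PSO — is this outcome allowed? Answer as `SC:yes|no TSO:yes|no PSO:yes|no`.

outcome vector order: (A.a,B.a,B.b)
SC: 6 outcomes — {<1 0 0> <1 0 1> <1 1 1> <2 0 0> <2 0 1> <2 1 1>}
TSO: 6 outcomes — {<1 0 0> <1 0 1> <1 1 1> <2 0 0> <2 0 1> <2 1 1>}
PSO: 8 outcomes — {<1 0 0> <1 0 1> <1 1 0> <1 1 1> <2 0 0> <2 0 1> <2 1 0> <2 1 1>}
target <1 0 0> ∈ {SC,TSO,PSO}

SC:yes TSO:yes PSO:yes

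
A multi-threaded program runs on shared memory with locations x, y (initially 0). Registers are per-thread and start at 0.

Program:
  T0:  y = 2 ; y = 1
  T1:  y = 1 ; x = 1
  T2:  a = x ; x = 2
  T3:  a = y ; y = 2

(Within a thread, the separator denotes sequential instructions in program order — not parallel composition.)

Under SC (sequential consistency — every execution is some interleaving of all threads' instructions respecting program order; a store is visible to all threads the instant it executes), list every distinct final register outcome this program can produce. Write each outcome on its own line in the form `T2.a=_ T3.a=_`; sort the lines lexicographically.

outcome vector order: (T2.a,T3.a)
|SC outcomes| = 6

T2.a=0 T3.a=0
T2.a=0 T3.a=1
T2.a=0 T3.a=2
T2.a=1 T3.a=0
T2.a=1 T3.a=1
T2.a=1 T3.a=2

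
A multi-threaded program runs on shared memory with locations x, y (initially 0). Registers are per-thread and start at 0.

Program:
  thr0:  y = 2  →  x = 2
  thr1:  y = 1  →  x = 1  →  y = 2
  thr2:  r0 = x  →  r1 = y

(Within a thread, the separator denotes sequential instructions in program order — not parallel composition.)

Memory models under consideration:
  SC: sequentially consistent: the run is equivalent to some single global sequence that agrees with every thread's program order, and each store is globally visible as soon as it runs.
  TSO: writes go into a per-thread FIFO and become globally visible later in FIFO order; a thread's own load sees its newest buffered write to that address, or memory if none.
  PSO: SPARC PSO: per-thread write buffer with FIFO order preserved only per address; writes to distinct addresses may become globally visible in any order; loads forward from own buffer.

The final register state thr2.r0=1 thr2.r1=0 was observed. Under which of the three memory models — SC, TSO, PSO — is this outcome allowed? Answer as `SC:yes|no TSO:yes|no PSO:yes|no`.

outcome vector order: (thr2.r0,thr2.r1)
[SC] allowed = {(0,0) (0,1) (0,2) (1,1) (1,2) (2,1) (2,2)}
[TSO] allowed = {(0,0) (0,1) (0,2) (1,1) (1,2) (2,1) (2,2)}
[PSO] allowed = {(0,0) (0,1) (0,2) (1,0) (1,1) (1,2) (2,0) (2,1) (2,2)}
target (1,0) ∈ {PSO}

SC:no TSO:no PSO:yes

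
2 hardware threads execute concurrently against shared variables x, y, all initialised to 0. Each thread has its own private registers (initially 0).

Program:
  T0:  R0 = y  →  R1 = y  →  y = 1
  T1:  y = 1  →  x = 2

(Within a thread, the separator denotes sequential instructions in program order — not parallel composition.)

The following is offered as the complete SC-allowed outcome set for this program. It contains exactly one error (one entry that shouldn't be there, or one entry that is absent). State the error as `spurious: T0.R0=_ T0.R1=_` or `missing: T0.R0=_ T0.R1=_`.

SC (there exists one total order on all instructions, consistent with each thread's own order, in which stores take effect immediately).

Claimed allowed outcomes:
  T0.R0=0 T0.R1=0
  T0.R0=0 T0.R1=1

outcome vector order: (T0.R0,T0.R1)
under SC → 0/0 0/1 1/1
SC∖claimed = {1/1}

missing: T0.R0=1 T0.R1=1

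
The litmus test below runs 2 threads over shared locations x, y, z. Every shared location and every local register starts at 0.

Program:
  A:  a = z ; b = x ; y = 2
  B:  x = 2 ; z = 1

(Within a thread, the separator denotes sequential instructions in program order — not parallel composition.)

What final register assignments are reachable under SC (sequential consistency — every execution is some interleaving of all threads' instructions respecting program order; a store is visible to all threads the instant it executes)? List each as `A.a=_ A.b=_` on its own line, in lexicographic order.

A.a=0 A.b=0
A.a=0 A.b=2
A.a=1 A.b=2

outcome vector order: (A.a,A.b)
|SC outcomes| = 3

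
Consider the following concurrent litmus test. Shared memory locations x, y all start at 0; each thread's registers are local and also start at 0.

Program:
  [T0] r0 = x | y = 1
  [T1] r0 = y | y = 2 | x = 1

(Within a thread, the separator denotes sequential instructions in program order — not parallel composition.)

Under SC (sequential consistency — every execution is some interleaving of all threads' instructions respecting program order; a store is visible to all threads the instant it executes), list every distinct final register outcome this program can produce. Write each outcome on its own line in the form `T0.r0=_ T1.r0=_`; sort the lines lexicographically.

T0.r0=0 T1.r0=0
T0.r0=0 T1.r0=1
T0.r0=1 T1.r0=0

outcome vector order: (T0.r0,T1.r0)
|SC outcomes| = 3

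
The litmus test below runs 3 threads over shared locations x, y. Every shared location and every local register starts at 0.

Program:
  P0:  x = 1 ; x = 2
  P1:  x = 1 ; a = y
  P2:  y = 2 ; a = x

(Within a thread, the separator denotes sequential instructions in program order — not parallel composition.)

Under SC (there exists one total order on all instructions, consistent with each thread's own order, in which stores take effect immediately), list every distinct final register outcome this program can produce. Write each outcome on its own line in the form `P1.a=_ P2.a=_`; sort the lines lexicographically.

outcome vector order: (P1.a,P2.a)
|SC outcomes| = 5

P1.a=0 P2.a=1
P1.a=0 P2.a=2
P1.a=2 P2.a=0
P1.a=2 P2.a=1
P1.a=2 P2.a=2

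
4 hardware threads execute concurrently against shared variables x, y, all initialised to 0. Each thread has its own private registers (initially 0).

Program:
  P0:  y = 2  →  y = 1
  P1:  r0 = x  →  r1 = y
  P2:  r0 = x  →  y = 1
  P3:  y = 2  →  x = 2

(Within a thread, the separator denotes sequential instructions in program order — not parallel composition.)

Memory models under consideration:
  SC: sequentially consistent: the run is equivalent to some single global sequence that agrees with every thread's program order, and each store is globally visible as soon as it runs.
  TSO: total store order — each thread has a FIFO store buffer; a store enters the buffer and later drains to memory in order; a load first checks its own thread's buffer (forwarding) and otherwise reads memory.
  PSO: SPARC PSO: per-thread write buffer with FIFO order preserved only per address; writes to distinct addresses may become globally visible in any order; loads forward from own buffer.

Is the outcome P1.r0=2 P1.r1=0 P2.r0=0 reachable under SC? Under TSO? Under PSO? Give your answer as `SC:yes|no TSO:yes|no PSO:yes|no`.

SC:no TSO:no PSO:yes

outcome vector order: (P1.r0,P1.r1,P2.r0)
under SC → (0,0,0) (0,0,2) (0,1,0) (0,1,2) (0,2,0) (0,2,2) (2,1,0) (2,1,2) (2,2,0) (2,2,2)
under TSO → (0,0,0) (0,0,2) (0,1,0) (0,1,2) (0,2,0) (0,2,2) (2,1,0) (2,1,2) (2,2,0) (2,2,2)
under PSO → (0,0,0) (0,0,2) (0,1,0) (0,1,2) (0,2,0) (0,2,2) (2,0,0) (2,0,2) (2,1,0) (2,1,2) (2,2,0) (2,2,2)
target (2,0,0) ∈ {PSO}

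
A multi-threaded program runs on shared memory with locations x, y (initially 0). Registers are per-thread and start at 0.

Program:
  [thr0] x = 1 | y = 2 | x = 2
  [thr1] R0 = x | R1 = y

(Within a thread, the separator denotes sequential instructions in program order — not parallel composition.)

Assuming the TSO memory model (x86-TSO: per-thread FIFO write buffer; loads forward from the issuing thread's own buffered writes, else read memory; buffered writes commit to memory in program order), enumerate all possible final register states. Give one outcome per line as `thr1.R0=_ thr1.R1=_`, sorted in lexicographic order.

outcome vector order: (thr1.R0,thr1.R1)
|TSO outcomes| = 5

thr1.R0=0 thr1.R1=0
thr1.R0=0 thr1.R1=2
thr1.R0=1 thr1.R1=0
thr1.R0=1 thr1.R1=2
thr1.R0=2 thr1.R1=2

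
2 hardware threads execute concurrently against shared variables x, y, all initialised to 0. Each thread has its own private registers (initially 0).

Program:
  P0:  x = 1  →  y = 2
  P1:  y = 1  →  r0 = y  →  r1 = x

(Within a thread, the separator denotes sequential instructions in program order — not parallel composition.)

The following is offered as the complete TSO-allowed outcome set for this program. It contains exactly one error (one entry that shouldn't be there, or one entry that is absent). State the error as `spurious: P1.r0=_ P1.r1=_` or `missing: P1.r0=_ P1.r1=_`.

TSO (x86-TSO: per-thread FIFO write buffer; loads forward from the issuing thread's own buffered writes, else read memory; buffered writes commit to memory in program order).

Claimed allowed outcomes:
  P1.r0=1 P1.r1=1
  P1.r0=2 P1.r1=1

outcome vector order: (P1.r0,P1.r1)
[TSO] allowed = {<1 0>, <1 1>, <2 1>}
TSO∖claimed = {<1 0>}

missing: P1.r0=1 P1.r1=0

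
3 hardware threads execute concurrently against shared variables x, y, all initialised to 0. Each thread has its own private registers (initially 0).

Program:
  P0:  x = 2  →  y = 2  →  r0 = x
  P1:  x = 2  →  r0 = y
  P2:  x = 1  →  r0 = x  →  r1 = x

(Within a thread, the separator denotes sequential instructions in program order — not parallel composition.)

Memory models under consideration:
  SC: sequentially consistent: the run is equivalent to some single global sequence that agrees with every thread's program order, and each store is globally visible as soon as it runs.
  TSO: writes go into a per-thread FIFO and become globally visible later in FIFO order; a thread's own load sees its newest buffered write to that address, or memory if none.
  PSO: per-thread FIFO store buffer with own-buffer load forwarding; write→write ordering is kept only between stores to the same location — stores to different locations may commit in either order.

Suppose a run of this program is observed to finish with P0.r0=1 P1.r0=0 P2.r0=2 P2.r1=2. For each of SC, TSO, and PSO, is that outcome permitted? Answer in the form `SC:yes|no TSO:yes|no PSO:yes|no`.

outcome vector order: (P0.r0,P1.r0,P2.r0,P2.r1)
under SC → 1011, 1211, 1212, 1222, 2011, 2012, 2022, 2211, 2212, 2222
under TSO → 1011, 1012, 1022, 1211, 1212, 1222, 2011, 2012, 2022, 2211, 2212, 2222
under PSO → 1011, 1012, 1022, 1211, 1212, 1222, 2011, 2012, 2022, 2211, 2212, 2222
target 1022 ∈ {TSO,PSO}

SC:no TSO:yes PSO:yes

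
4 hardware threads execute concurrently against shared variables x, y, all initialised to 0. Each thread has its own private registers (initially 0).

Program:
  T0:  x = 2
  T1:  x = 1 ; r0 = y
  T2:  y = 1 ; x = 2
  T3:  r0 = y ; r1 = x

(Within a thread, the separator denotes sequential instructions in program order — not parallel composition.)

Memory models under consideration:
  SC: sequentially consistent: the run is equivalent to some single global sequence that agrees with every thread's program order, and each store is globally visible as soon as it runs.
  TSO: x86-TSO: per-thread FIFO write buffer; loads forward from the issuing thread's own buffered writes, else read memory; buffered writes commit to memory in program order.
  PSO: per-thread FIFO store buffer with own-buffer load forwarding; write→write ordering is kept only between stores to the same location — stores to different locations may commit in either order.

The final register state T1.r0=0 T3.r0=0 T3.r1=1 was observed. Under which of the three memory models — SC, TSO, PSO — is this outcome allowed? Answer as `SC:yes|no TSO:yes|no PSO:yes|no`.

outcome vector order: (T1.r0,T3.r0,T3.r1)
SC: 11 outcomes — {(0,0,0), (0,0,1), (0,0,2), (0,1,1), (0,1,2), (1,0,0), (1,0,1), (1,0,2), (1,1,0), (1,1,1), (1,1,2)}
TSO: 12 outcomes — {(0,0,0), (0,0,1), (0,0,2), (0,1,0), (0,1,1), (0,1,2), (1,0,0), (1,0,1), (1,0,2), (1,1,0), (1,1,1), (1,1,2)}
PSO: 12 outcomes — {(0,0,0), (0,0,1), (0,0,2), (0,1,0), (0,1,1), (0,1,2), (1,0,0), (1,0,1), (1,0,2), (1,1,0), (1,1,1), (1,1,2)}
target (0,0,1) ∈ {SC,TSO,PSO}

SC:yes TSO:yes PSO:yes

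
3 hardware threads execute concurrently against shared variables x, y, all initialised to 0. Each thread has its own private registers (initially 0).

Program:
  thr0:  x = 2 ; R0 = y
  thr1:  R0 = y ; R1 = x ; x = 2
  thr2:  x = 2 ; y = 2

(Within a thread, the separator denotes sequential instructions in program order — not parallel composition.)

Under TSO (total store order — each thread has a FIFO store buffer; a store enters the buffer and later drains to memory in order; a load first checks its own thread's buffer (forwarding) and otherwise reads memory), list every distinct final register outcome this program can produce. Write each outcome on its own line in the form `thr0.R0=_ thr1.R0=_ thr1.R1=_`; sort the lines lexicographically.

thr0.R0=0 thr1.R0=0 thr1.R1=0
thr0.R0=0 thr1.R0=0 thr1.R1=2
thr0.R0=0 thr1.R0=2 thr1.R1=2
thr0.R0=2 thr1.R0=0 thr1.R1=0
thr0.R0=2 thr1.R0=0 thr1.R1=2
thr0.R0=2 thr1.R0=2 thr1.R1=2

outcome vector order: (thr0.R0,thr1.R0,thr1.R1)
|TSO outcomes| = 6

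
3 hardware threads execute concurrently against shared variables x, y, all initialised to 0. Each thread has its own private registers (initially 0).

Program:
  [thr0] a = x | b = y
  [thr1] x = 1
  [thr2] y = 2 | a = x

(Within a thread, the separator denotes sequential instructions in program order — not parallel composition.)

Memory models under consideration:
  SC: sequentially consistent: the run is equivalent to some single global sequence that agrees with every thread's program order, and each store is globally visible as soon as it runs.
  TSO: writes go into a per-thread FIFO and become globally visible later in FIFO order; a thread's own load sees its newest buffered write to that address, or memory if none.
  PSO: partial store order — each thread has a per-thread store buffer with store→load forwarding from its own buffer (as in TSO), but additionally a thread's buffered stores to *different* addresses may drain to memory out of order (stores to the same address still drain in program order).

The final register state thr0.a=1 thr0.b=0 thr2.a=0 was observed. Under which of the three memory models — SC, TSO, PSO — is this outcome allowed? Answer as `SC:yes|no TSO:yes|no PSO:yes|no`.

outcome vector order: (thr0.a,thr0.b,thr2.a)
SC (7): <0 0 0>, <0 0 1>, <0 2 0>, <0 2 1>, <1 0 1>, <1 2 0>, <1 2 1>
TSO (8): <0 0 0>, <0 0 1>, <0 2 0>, <0 2 1>, <1 0 0>, <1 0 1>, <1 2 0>, <1 2 1>
PSO (8): <0 0 0>, <0 0 1>, <0 2 0>, <0 2 1>, <1 0 0>, <1 0 1>, <1 2 0>, <1 2 1>
target <1 0 0> ∈ {TSO,PSO}

SC:no TSO:yes PSO:yes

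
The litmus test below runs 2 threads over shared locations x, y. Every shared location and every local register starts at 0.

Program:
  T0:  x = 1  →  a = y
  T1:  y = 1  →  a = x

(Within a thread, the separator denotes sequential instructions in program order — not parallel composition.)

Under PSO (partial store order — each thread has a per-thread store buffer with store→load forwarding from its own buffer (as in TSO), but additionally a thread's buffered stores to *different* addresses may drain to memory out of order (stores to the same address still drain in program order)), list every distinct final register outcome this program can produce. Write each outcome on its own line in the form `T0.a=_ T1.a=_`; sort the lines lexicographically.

outcome vector order: (T0.a,T1.a)
|PSO outcomes| = 4

T0.a=0 T1.a=0
T0.a=0 T1.a=1
T0.a=1 T1.a=0
T0.a=1 T1.a=1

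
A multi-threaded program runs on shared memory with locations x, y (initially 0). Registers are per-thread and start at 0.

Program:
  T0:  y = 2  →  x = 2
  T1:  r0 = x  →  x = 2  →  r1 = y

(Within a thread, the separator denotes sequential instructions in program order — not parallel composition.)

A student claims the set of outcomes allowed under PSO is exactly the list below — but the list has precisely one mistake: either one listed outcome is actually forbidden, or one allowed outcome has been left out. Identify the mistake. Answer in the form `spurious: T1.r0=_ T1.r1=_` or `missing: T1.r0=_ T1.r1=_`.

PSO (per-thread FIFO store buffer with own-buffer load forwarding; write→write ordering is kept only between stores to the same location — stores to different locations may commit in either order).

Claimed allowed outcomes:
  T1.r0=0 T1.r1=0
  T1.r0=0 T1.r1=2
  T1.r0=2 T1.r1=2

missing: T1.r0=2 T1.r1=0

outcome vector order: (T1.r0,T1.r1)
[PSO] allowed = {(0,0) (0,2) (2,0) (2,2)}
PSO∖claimed = {(2,0)}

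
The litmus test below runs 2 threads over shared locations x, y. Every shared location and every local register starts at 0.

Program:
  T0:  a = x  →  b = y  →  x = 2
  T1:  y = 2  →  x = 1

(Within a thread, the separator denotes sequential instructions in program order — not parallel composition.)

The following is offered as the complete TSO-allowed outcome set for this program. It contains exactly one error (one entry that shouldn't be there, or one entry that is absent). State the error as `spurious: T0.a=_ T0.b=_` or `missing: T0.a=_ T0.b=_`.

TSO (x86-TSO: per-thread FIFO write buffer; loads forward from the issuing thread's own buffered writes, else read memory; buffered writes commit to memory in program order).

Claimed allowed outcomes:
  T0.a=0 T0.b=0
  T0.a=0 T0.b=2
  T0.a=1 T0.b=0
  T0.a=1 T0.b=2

outcome vector order: (T0.a,T0.b)
TSO: 3 outcomes — {0/0 0/2 1/2}
claimed∖TSO = {1/0}

spurious: T0.a=1 T0.b=0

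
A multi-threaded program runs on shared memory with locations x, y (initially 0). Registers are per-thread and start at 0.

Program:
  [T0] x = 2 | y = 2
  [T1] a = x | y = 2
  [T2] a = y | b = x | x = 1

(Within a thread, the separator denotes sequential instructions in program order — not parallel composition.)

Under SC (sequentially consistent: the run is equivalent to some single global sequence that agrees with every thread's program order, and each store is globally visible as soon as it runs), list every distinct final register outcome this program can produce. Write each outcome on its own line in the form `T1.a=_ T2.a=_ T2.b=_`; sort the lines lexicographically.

outcome vector order: (T1.a,T2.a,T2.b)
|SC outcomes| = 10

T1.a=0 T2.a=0 T2.b=0
T1.a=0 T2.a=0 T2.b=2
T1.a=0 T2.a=2 T2.b=0
T1.a=0 T2.a=2 T2.b=2
T1.a=1 T2.a=0 T2.b=0
T1.a=1 T2.a=0 T2.b=2
T1.a=1 T2.a=2 T2.b=2
T1.a=2 T2.a=0 T2.b=0
T1.a=2 T2.a=0 T2.b=2
T1.a=2 T2.a=2 T2.b=2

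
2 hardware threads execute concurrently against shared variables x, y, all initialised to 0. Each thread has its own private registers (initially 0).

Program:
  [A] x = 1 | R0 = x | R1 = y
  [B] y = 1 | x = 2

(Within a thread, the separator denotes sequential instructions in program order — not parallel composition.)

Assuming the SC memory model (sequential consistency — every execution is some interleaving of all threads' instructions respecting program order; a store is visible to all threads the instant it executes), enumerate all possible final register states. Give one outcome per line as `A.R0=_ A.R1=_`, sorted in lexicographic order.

A.R0=1 A.R1=0
A.R0=1 A.R1=1
A.R0=2 A.R1=1

outcome vector order: (A.R0,A.R1)
|SC outcomes| = 3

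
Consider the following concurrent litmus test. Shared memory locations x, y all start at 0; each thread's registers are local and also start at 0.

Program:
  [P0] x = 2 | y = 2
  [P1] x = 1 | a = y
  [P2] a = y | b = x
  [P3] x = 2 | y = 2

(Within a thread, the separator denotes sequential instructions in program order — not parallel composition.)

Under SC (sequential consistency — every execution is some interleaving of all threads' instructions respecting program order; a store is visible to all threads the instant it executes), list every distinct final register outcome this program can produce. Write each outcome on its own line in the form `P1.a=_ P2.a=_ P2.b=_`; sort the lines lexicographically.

outcome vector order: (P1.a,P2.a,P2.b)
|SC outcomes| = 10

P1.a=0 P2.a=0 P2.b=0
P1.a=0 P2.a=0 P2.b=1
P1.a=0 P2.a=0 P2.b=2
P1.a=0 P2.a=2 P2.b=1
P1.a=0 P2.a=2 P2.b=2
P1.a=2 P2.a=0 P2.b=0
P1.a=2 P2.a=0 P2.b=1
P1.a=2 P2.a=0 P2.b=2
P1.a=2 P2.a=2 P2.b=1
P1.a=2 P2.a=2 P2.b=2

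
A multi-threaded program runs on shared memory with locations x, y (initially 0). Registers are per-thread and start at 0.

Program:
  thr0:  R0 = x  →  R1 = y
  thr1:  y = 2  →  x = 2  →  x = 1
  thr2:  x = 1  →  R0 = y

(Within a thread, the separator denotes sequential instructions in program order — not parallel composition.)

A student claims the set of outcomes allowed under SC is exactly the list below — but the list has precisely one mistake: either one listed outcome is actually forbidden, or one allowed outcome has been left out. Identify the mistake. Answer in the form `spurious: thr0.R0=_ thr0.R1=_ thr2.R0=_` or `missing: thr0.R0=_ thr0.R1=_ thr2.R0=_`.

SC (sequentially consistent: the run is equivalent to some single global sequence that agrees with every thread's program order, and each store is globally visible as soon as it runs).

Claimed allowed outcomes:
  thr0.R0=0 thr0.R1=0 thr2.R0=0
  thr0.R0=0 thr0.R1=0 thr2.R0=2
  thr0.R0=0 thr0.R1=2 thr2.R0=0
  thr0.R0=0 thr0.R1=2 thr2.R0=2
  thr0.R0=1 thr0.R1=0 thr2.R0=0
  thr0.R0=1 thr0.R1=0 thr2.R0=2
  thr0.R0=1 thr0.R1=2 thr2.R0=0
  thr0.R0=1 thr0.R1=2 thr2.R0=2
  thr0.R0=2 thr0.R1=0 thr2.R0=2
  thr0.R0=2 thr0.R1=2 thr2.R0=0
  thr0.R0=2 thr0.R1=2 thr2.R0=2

outcome vector order: (thr0.R0,thr0.R1,thr2.R0)
SC: 10 outcomes — {0/0/0, 0/0/2, 0/2/0, 0/2/2, 1/0/0, 1/0/2, 1/2/0, 1/2/2, 2/2/0, 2/2/2}
claimed∖SC = {2/0/2}

spurious: thr0.R0=2 thr0.R1=0 thr2.R0=2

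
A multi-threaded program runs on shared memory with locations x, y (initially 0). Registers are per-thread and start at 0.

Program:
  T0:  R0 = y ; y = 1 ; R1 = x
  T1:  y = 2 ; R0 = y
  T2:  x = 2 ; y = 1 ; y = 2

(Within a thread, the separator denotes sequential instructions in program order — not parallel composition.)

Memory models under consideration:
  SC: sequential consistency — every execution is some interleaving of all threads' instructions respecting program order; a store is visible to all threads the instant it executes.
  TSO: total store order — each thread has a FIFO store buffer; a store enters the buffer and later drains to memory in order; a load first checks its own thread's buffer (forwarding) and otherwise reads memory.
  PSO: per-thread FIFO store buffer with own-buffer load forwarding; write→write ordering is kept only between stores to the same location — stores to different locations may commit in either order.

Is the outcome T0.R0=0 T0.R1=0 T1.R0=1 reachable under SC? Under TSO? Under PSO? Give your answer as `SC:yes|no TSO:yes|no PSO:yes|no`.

outcome vector order: (T0.R0,T0.R1,T1.R0)
[SC] allowed = {001; 002; 021; 022; 121; 122; 201; 202; 221; 222}
[TSO] allowed = {001; 002; 021; 022; 121; 122; 201; 202; 221; 222}
[PSO] allowed = {001; 002; 021; 022; 101; 102; 121; 122; 201; 202; 221; 222}
target 001 ∈ {SC,TSO,PSO}

SC:yes TSO:yes PSO:yes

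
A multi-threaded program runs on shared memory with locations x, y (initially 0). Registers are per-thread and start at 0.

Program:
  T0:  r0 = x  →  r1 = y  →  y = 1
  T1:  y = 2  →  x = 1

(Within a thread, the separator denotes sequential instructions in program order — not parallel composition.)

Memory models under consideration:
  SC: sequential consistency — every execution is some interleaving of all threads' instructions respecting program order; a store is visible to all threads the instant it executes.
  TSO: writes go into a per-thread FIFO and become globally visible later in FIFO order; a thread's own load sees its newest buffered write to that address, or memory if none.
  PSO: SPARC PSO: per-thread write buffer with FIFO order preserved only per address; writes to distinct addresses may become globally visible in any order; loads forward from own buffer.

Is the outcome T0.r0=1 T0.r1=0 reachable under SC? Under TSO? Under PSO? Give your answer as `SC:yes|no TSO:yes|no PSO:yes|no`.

SC:no TSO:no PSO:yes

outcome vector order: (T0.r0,T0.r1)
SC: 3 outcomes — {00 02 12}
TSO: 3 outcomes — {00 02 12}
PSO: 4 outcomes — {00 02 10 12}
target 10 ∈ {PSO}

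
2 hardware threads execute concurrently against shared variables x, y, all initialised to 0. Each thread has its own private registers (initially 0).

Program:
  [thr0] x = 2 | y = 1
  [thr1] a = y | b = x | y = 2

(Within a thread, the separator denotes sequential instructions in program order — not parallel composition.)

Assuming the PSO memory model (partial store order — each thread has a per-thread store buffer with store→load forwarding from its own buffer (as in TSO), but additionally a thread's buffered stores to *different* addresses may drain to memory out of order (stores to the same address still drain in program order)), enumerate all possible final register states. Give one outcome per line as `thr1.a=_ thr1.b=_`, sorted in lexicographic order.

thr1.a=0 thr1.b=0
thr1.a=0 thr1.b=2
thr1.a=1 thr1.b=0
thr1.a=1 thr1.b=2

outcome vector order: (thr1.a,thr1.b)
|PSO outcomes| = 4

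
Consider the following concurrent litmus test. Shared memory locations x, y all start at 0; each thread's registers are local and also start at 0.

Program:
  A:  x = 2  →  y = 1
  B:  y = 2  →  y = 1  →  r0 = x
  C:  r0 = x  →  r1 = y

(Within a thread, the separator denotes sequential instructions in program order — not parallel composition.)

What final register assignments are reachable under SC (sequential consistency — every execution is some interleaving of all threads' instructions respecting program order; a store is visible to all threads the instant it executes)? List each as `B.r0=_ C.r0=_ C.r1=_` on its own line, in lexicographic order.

outcome vector order: (B.r0,C.r0,C.r1)
|SC outcomes| = 10

B.r0=0 C.r0=0 C.r1=0
B.r0=0 C.r0=0 C.r1=1
B.r0=0 C.r0=0 C.r1=2
B.r0=0 C.r0=2 C.r1=1
B.r0=2 C.r0=0 C.r1=0
B.r0=2 C.r0=0 C.r1=1
B.r0=2 C.r0=0 C.r1=2
B.r0=2 C.r0=2 C.r1=0
B.r0=2 C.r0=2 C.r1=1
B.r0=2 C.r0=2 C.r1=2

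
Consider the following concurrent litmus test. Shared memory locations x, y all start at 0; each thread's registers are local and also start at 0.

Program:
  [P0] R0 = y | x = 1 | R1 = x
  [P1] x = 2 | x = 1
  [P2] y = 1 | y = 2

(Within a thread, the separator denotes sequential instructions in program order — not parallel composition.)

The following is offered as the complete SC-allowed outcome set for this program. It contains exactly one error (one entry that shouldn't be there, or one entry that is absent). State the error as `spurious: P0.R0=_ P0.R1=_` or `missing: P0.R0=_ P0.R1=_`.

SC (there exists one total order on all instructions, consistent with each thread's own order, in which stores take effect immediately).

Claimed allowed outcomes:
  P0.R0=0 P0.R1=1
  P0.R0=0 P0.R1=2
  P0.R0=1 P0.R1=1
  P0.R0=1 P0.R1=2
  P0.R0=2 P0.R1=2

outcome vector order: (P0.R0,P0.R1)
SC (6): 01, 02, 11, 12, 21, 22
SC∖claimed = {21}

missing: P0.R0=2 P0.R1=1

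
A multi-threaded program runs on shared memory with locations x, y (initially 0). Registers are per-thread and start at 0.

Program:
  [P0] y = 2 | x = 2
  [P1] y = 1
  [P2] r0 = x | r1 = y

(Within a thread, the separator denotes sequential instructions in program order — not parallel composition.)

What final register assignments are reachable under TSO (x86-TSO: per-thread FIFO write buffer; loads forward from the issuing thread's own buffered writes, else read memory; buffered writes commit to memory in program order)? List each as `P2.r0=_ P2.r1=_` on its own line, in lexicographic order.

P2.r0=0 P2.r1=0
P2.r0=0 P2.r1=1
P2.r0=0 P2.r1=2
P2.r0=2 P2.r1=1
P2.r0=2 P2.r1=2

outcome vector order: (P2.r0,P2.r1)
|TSO outcomes| = 5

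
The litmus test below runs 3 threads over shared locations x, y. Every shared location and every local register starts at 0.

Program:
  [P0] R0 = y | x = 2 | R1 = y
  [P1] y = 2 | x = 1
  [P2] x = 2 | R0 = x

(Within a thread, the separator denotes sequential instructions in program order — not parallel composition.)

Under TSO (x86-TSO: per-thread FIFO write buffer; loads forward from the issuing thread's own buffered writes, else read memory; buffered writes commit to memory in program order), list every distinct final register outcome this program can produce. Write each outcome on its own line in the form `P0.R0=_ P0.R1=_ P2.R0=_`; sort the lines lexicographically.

P0.R0=0 P0.R1=0 P2.R0=1
P0.R0=0 P0.R1=0 P2.R0=2
P0.R0=0 P0.R1=2 P2.R0=1
P0.R0=0 P0.R1=2 P2.R0=2
P0.R0=2 P0.R1=2 P2.R0=1
P0.R0=2 P0.R1=2 P2.R0=2

outcome vector order: (P0.R0,P0.R1,P2.R0)
|TSO outcomes| = 6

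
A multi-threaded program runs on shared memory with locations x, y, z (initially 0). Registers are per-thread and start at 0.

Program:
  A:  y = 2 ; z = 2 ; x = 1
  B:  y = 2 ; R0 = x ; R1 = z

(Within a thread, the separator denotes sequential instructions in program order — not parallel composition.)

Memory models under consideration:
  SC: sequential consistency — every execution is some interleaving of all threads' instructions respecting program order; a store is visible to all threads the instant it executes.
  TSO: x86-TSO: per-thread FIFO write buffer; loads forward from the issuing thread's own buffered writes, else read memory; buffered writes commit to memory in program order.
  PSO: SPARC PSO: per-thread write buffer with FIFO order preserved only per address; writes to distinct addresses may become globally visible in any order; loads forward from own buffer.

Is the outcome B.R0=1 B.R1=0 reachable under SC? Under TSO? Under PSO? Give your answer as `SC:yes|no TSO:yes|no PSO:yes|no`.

outcome vector order: (B.R0,B.R1)
SC: 3 outcomes — {00, 02, 12}
TSO: 3 outcomes — {00, 02, 12}
PSO: 4 outcomes — {00, 02, 10, 12}
target 10 ∈ {PSO}

SC:no TSO:no PSO:yes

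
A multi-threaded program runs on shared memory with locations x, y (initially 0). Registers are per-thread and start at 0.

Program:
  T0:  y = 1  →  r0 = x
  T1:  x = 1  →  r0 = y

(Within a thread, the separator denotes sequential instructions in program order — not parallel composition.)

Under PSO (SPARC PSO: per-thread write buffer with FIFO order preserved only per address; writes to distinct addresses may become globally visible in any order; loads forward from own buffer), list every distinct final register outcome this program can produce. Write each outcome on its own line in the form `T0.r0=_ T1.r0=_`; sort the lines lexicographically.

outcome vector order: (T0.r0,T1.r0)
|PSO outcomes| = 4

T0.r0=0 T1.r0=0
T0.r0=0 T1.r0=1
T0.r0=1 T1.r0=0
T0.r0=1 T1.r0=1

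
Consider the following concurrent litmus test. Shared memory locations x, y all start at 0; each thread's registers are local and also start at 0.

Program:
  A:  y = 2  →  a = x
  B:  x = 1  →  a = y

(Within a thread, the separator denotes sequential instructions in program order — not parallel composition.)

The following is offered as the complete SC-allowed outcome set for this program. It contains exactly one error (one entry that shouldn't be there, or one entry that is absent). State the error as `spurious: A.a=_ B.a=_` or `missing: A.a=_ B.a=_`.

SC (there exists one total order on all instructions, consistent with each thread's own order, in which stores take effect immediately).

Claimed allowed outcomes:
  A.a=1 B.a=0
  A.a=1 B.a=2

missing: A.a=0 B.a=2

outcome vector order: (A.a,B.a)
under SC → <0 2>, <1 0>, <1 2>
SC∖claimed = {<0 2>}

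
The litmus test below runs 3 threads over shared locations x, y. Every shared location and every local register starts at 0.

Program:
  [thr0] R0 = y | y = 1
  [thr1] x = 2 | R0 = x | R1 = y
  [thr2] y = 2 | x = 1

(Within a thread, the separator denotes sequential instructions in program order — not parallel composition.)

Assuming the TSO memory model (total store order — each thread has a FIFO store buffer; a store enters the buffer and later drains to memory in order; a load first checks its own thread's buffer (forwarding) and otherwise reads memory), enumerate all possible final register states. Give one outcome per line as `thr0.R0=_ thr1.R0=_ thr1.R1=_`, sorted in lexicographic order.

outcome vector order: (thr0.R0,thr1.R0,thr1.R1)
|TSO outcomes| = 10

thr0.R0=0 thr1.R0=1 thr1.R1=1
thr0.R0=0 thr1.R0=1 thr1.R1=2
thr0.R0=0 thr1.R0=2 thr1.R1=0
thr0.R0=0 thr1.R0=2 thr1.R1=1
thr0.R0=0 thr1.R0=2 thr1.R1=2
thr0.R0=2 thr1.R0=1 thr1.R1=1
thr0.R0=2 thr1.R0=1 thr1.R1=2
thr0.R0=2 thr1.R0=2 thr1.R1=0
thr0.R0=2 thr1.R0=2 thr1.R1=1
thr0.R0=2 thr1.R0=2 thr1.R1=2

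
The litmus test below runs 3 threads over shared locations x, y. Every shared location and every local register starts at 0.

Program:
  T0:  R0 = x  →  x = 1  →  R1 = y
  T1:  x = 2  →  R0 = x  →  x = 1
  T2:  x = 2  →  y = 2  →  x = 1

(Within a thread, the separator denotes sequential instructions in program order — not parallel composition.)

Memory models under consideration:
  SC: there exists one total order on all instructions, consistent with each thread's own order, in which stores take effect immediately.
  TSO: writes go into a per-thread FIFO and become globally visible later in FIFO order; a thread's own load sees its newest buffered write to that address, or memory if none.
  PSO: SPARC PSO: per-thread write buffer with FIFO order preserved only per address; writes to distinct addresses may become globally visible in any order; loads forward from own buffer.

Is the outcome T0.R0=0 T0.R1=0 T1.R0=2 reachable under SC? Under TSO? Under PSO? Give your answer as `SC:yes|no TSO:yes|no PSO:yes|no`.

outcome vector order: (T0.R0,T0.R1,T1.R0)
[SC] allowed = {<0 0 1>; <0 0 2>; <0 2 1>; <0 2 2>; <1 0 2>; <1 2 1>; <1 2 2>; <2 0 1>; <2 0 2>; <2 2 1>; <2 2 2>}
[TSO] allowed = {<0 0 1>; <0 0 2>; <0 2 1>; <0 2 2>; <1 0 2>; <1 2 1>; <1 2 2>; <2 0 1>; <2 0 2>; <2 2 1>; <2 2 2>}
[PSO] allowed = {<0 0 1>; <0 0 2>; <0 2 1>; <0 2 2>; <1 0 1>; <1 0 2>; <1 2 1>; <1 2 2>; <2 0 1>; <2 0 2>; <2 2 1>; <2 2 2>}
target <0 0 2> ∈ {SC,TSO,PSO}

SC:yes TSO:yes PSO:yes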